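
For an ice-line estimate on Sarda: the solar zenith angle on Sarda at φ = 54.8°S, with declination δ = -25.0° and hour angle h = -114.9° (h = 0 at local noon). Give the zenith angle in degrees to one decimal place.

θ_z = 82.8°

cos θ_z = sin φ sin δ + cos φ cos δ cos h = 0.345340 + -0.219960 = 0.125380.
θ_z = arccos(0.125380) = 82.8°.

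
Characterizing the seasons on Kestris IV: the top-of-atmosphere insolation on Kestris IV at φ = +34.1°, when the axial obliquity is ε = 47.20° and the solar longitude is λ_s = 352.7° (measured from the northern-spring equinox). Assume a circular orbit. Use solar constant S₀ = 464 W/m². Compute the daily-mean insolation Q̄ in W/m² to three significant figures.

Q̄ ≈ 110 W/m²

Solar declination: sin δ = sin ε · sin λ_s = sin 47.20° × sin 352.7° = -0.09323, so δ = -5.350°.
cos H₀ = −tan(+34.1°) tan(-5.350°) = 0.0634, H₀ = 1.5074 rad.
Bracket: H₀ sin φ sin δ + cos φ cos δ sin H₀ = 1.5074×0.56064×-0.09323 + 0.82806×0.99564×0.99799 = -0.078789 + 0.822793 = 0.744004.
Q̄ = (S₀/π) × [bracket] = (464/π) × 0.744004 = 109.9 W/m².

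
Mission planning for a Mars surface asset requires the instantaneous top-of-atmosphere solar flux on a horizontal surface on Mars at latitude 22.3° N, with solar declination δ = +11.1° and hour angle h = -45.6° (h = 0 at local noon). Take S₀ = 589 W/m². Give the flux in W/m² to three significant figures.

417 W/m²

cos θ_z = sin φ sin δ + cos φ cos δ cos h = 0.073054 + 0.635225 = 0.708279.
Flux = S₀ · cos θ_z = 589 × 0.708279 = 417.2 W/m².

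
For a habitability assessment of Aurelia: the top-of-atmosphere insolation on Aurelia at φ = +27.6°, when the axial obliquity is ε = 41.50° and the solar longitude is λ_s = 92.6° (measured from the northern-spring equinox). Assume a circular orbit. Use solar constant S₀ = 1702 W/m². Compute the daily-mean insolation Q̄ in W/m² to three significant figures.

Q̄ ≈ 660 W/m²

Solar declination: sin δ = sin ε · sin λ_s = sin 41.50° × sin 92.6° = 0.66194, so δ = +41.448°.
cos H₀ = −tan(+27.6°) tan(+41.448°) = -0.4617, H₀ = 2.0507 rad.
Bracket: H₀ sin φ sin δ + cos φ cos δ sin H₀ = 2.0507×0.46330×0.66194 + 0.88620×0.74956×0.88705 = 0.628902 + 0.589232 = 1.218134.
Q̄ = (S₀/π) × [bracket] = (1702/π) × 1.218134 = 659.9 W/m².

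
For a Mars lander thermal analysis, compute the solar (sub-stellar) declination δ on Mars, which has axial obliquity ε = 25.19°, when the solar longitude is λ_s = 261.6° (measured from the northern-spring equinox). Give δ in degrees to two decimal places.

sin δ = sin ε · sin λ_s = sin 25.19° × sin 261.6° = -0.421055.
δ = arcsin(-0.421055) = -24.90°.

δ = -24.90°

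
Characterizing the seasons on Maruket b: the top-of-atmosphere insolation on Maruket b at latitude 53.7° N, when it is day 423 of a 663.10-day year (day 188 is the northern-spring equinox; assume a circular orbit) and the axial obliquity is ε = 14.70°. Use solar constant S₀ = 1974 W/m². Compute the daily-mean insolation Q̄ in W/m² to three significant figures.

Q̄ ≈ 539 W/m²

Solar longitude: λ_s = 360° × (423 − 188)/663.10 = 127.583°.
sin δ = sin 14.70° × sin 127.583° = 0.20110, so δ = +11.601°.
cos H₀ = −tan(+53.7°) tan(+11.601°) = -0.2795, H₀ = 1.8540 rad.
Bracket: H₀ sin φ sin δ + cos φ cos δ sin H₀ = 1.8540×0.80593×0.20110 + 0.59201×0.97957×0.96015 = 0.300482 + 0.556806 = 0.857288.
Q̄ = (S₀/π) × [bracket] = (1974/π) × 0.857288 = 538.7 W/m².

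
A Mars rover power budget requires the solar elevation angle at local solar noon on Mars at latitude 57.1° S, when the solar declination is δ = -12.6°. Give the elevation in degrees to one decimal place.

At local noon the hour angle is zero, so the zenith angle equals |φ − δ| = |-57.1° − (-12.600°)| = 44.500°.
Elevation = 90° − 44.500° = 45.5°.

45.5°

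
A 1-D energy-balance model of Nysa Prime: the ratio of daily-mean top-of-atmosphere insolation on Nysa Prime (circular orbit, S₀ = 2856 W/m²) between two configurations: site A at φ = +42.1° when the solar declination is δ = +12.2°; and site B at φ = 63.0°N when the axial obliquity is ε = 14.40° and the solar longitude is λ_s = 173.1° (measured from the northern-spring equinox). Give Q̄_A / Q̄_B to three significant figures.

— Configuration A (φ=+42.1°):
cos H₀ = −tan(+42.1°) tan(+12.200°) = -0.1954, H₀ = 1.7674 rad.
Bracket: H₀ sin φ sin δ + cos φ cos δ sin H₀ = 1.7674×0.67043×0.21132 + 0.74198×0.97742×0.98073 = 0.250397 + 0.711251 = 0.961648.
Q̄ = (S₀/π) × [bracket] = (2856/π) × 0.961648 = 874.23 W/m².
— Configuration B (φ=+63.0°):
Solar declination: sin δ = sin ε · sin λ_s = sin 14.40° × sin 173.1° = 0.02988, so δ = +1.712°.
cos H₀ = −tan(+63.0°) tan(+1.712°) = -0.0587, H₀ = 1.6295 rad.
Bracket: H₀ sin φ sin δ + cos φ cos δ sin H₀ = 1.6295×0.89101×0.02988 + 0.45399×0.99955×0.99828 = 0.043383 + 0.453005 = 0.496388.
Q̄ = (S₀/π) × [bracket] = (2856/π) × 0.496388 = 451.26 W/m².
Ratio Q̄_A / Q̄_B = 874.23 / 451.26 = 1.937.

Q̄_A / Q̄_B ≈ 1.94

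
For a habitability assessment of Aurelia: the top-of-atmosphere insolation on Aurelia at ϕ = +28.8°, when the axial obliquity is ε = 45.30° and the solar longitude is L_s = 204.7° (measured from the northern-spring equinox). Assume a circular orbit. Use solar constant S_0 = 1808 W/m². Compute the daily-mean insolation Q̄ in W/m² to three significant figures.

Solar declination: sin δ = sin ε · sin L_s = sin 45.30° × sin 204.7° = -0.29702, so δ = -17.279°.
cos h₀ = −tan(+28.8°) tan(-17.279°) = 0.1710, h₀ = 1.3989 rad.
Bracket: h₀ sin ϕ sin δ + cos ϕ cos δ sin h₀ = 1.3989×0.48175×-0.29702 + 0.87631×0.95487×0.98527 = -0.200168 + 0.824437 = 0.624269.
Q̄ = (S_0/π) × [bracket] = (1808/π) × 0.624269 = 359.3 W/m².

Q̄ ≈ 359 W/m²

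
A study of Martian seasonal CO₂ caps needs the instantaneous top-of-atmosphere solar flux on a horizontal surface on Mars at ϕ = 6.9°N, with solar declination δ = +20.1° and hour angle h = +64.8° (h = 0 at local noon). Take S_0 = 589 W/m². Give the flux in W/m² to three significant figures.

258 W/m²

cos θ_z = sin ϕ sin δ + cos ϕ cos δ cos h = 0.041286 + 0.396951 = 0.438237.
Flux = S_0 · cos θ_z = 589 × 0.438237 = 258.1 W/m².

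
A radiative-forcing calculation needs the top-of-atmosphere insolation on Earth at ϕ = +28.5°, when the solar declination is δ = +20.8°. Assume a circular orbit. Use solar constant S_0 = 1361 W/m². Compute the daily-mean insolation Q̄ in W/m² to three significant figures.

Q̄ ≈ 479 W/m²

cos h₀ = −tan(+28.5°) tan(+20.800°) = -0.2062, h₀ = 1.7785 rad.
Bracket: h₀ sin ϕ sin δ + cos ϕ cos δ sin h₀ = 1.7785×0.47716×0.35511 + 0.87882×0.93483×0.97850 = 0.301357 + 0.803884 = 1.105241.
Q̄ = (S_0/π) × [bracket] = (1361/π) × 1.105241 = 478.8 W/m².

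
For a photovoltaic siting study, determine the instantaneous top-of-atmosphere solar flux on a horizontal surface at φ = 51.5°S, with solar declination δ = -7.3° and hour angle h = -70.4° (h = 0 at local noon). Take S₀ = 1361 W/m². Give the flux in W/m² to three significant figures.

417 W/m²

cos θ_z = sin φ sin δ + cos φ cos δ cos h = 0.099442 + 0.207131 = 0.306573.
Flux = S₀ · cos θ_z = 1361 × 0.306573 = 417.2 W/m².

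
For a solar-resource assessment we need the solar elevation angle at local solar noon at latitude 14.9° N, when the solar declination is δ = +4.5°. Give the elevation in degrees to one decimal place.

79.6°

At local noon the hour angle is zero, so the zenith angle equals |φ − δ| = |+14.9° − (+4.500°)| = 10.400°.
Elevation = 90° − 10.400° = 79.6°.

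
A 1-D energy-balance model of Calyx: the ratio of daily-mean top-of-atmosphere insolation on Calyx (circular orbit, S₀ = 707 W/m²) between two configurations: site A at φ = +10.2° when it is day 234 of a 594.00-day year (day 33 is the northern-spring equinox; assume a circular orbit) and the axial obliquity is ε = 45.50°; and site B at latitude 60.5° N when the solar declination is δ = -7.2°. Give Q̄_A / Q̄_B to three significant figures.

Q̄_A / Q̄_B ≈ 2.91

— Configuration A (φ=+10.2°):
Solar longitude: λ_s = 360° × (234 − 33)/594.00 = 121.818°.
sin δ = sin 45.50° × sin 121.818° = 0.60607, so δ = +37.306°.
cos H₀ = −tan(+10.2°) tan(+37.306°) = -0.1371, H₀ = 1.7083 rad.
Bracket: H₀ sin φ sin δ + cos φ cos δ sin H₀ = 1.7083×0.17708×0.60607 + 0.98420×0.79541×0.99056 = 0.183340 + 0.775452 = 0.958792.
Q̄ = (S₀/π) × [bracket] = (707/π) × 0.958792 = 215.77 W/m².
— Configuration B (φ=+60.5°):
cos H₀ = −tan(+60.5°) tan(-7.200°) = 0.2233, H₀ = 1.3456 rad.
Bracket: H₀ sin φ sin δ + cos φ cos δ sin H₀ = 1.3456×0.87036×-0.12533 + 0.49242×0.99211×0.97475 = -0.146781 + 0.476199 = 0.329418.
Q̄ = (S₀/π) × [bracket] = (707/π) × 0.329418 = 74.134 W/m².
Ratio Q̄_A / Q̄_B = 215.77 / 74.134 = 2.911.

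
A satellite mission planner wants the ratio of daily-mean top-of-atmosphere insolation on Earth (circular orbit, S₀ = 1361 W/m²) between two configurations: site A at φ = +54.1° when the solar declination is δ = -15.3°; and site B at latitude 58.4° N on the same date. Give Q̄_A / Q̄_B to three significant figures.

Q̄_A / Q̄_B ≈ 1.33

— Configuration A (φ=+54.1°):
cos H₀ = −tan(+54.1°) tan(-15.300°) = 0.3779, H₀ = 1.1832 rad.
Bracket: H₀ sin φ sin δ + cos φ cos δ sin H₀ = 1.1832×0.81004×-0.26387 + 0.58637×0.96456×0.92584 = -0.252903 + 0.523645 = 0.270742.
Q̄ = (S₀/π) × [bracket] = (1361/π) × 0.270742 = 117.29 W/m².
— Configuration B (φ=+58.4°):
cos H₀ = −tan(+58.4°) tan(-15.300°) = 0.4447, H₀ = 1.1100 rad.
Bracket: H₀ sin φ sin δ + cos φ cos δ sin H₀ = 1.1100×0.85173×-0.26387 + 0.52399×0.96456×0.89569 = -0.249468 + 0.452699 = 0.203231.
Q̄ = (S₀/π) × [bracket] = (1361/π) × 0.203231 = 88.044 W/m².
Ratio Q̄_A / Q̄_B = 117.29 / 88.044 = 1.332.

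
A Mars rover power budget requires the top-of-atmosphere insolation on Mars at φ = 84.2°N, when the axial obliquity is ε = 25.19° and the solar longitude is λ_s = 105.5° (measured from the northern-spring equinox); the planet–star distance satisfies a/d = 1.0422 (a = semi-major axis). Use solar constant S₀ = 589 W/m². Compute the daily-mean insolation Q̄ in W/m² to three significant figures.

Q̄ ≈ 261 W/m²

Solar declination: sin δ = sin ε · sin λ_s = sin 25.19° × sin 105.5° = 0.41014, so δ = +24.214°.
cos H₀ = −tan(+84.2°) tan(+24.214°) = -4.4273 ≤ −1 ⇒ polar day, H₀ = π.
Bracket: H₀ sin φ sin δ + cos φ cos δ sin H₀ = 3.1416×0.99488×0.41014 + 0.10106×0.91202×0.00000 = 1.281899 + 0.000000 = 1.281899.
Inverse-square distance factor (a/d)² = 1.0422² = 1.086181.
Q̄ = (S₀/π) × 1.086181 × [bracket] = (589/π) × 1.086181 × 1.281899 = 261.0 W/m².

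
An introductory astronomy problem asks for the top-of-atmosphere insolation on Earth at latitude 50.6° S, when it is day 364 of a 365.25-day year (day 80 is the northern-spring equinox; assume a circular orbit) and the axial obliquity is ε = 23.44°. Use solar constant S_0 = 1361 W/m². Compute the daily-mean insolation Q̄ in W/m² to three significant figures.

Solar longitude: L_s = 360° × (364 − 80)/365.25 = 279.918°.
sin δ = sin 23.44° × sin 279.918° = -0.39184, so δ = -23.069°.
cos h₀ = −tan(-50.6°) tan(-23.069°) = -0.5185, h₀ = 2.1159 rad.
Bracket: h₀ sin ϕ sin δ + cos ϕ cos δ sin h₀ = 2.1159×-0.77273×-0.39184 + 0.63473×0.92003×0.85508 = 0.640666 + 0.499342 = 1.140008.
Q̄ = (S_0/π) × [bracket] = (1361/π) × 1.140008 = 493.9 W/m².

Q̄ ≈ 494 W/m²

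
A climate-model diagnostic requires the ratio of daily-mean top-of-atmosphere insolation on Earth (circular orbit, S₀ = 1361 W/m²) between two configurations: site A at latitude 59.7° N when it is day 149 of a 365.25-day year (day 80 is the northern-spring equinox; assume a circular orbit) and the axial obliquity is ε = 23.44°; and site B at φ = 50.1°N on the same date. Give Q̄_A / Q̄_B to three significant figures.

— Configuration A (φ=+59.7°):
Solar longitude: λ_s = 360° × (149 − 80)/365.25 = 68.008°.
sin δ = sin 23.44° × sin 68.008° = 0.36884, so δ = +21.644°.
cos H₀ = −tan(+59.7°) tan(+21.644°) = -0.6791, H₀ = 2.3173 rad.
Bracket: H₀ sin φ sin δ + cos φ cos δ sin H₀ = 2.3173×0.86340×0.36884 + 0.50453×0.92949×0.73406 = 0.737959 + 0.344242 = 1.082201.
Q̄ = (S₀/π) × [bracket] = (1361/π) × 1.082201 = 468.83 W/m².
— Configuration B (φ=+50.1°):
cos H₀ = −tan(+50.1°) tan(+21.644°) = -0.4746, H₀ = 2.0653 rad.
Bracket: H₀ sin φ sin δ + cos φ cos δ sin H₀ = 2.0653×0.76717×0.36884 + 0.64145×0.92949×0.88020 = 0.584403 + 0.524794 = 1.109197.
Q̄ = (S₀/π) × [bracket] = (1361/π) × 1.109197 = 480.53 W/m².
Ratio Q̄_A / Q̄_B = 468.83 / 480.53 = 0.9757.

Q̄_A / Q̄_B ≈ 0.976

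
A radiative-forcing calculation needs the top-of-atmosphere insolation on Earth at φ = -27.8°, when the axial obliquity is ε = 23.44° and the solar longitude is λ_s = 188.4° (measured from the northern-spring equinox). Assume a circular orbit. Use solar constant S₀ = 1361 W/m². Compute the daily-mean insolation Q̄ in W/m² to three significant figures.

Q̄ ≈ 401 W/m²

Solar declination: sin δ = sin ε · sin λ_s = sin 23.44° × sin 188.4° = -0.05811, so δ = -3.331°.
cos H₀ = −tan(-27.8°) tan(-3.331°) = -0.0307, H₀ = 1.6015 rad.
Bracket: H₀ sin φ sin δ + cos φ cos δ sin H₀ = 1.6015×-0.46639×-0.05811 + 0.88458×0.99831×0.99953 = 0.043404 + 0.882670 = 0.926074.
Q̄ = (S₀/π) × [bracket] = (1361/π) × 0.926074 = 401.2 W/m².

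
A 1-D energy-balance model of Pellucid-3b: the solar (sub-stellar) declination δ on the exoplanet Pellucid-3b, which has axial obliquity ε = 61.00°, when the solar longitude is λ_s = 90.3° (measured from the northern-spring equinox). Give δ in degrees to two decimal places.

δ = +61.00°

sin δ = sin ε · sin λ_s = sin 61.00° × sin 90.3° = 0.874608.
δ = arcsin(0.874608) = +61.00°.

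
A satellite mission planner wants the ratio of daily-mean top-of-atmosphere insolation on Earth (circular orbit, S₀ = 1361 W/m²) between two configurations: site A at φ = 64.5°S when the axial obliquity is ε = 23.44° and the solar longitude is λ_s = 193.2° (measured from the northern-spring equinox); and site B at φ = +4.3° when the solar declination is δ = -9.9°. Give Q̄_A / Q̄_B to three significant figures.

— Configuration A (φ=-64.5°):
Solar declination: sin δ = sin ε · sin λ_s = sin 23.44° × sin 193.2° = -0.09084, so δ = -5.212°.
cos H₀ = −tan(-64.5°) tan(-5.212°) = -0.1912, H₀ = 1.7632 rad.
Bracket: H₀ sin φ sin δ + cos φ cos δ sin H₀ = 1.7632×-0.90259×-0.09084 + 0.43051×0.99587×0.98155 = 0.144567 + 0.420822 = 0.565389.
Q̄ = (S₀/π) × [bracket] = (1361/π) × 0.565389 = 244.94 W/m².
— Configuration B (φ=+4.3°):
cos H₀ = −tan(+4.3°) tan(-9.900°) = 0.0131, H₀ = 1.5577 rad.
Bracket: H₀ sin φ sin δ + cos φ cos δ sin H₀ = 1.5577×0.07498×-0.17193 + 0.99719×0.98511×0.99991 = -0.020081 + 0.982253 = 0.962172.
Q̄ = (S₀/π) × [bracket] = (1361/π) × 0.962172 = 416.83 W/m².
Ratio Q̄_A / Q̄_B = 244.94 / 416.83 = 0.5876.

Q̄_A / Q̄_B ≈ 0.588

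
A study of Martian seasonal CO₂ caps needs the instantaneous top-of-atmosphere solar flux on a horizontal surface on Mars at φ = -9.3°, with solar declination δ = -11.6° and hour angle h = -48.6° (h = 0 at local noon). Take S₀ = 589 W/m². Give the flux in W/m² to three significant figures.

396 W/m²

cos θ_z = sin φ sin δ + cos φ cos δ cos h = 0.032495 + 0.639290 = 0.671785.
Flux = S₀ · cos θ_z = 589 × 0.671785 = 395.7 W/m².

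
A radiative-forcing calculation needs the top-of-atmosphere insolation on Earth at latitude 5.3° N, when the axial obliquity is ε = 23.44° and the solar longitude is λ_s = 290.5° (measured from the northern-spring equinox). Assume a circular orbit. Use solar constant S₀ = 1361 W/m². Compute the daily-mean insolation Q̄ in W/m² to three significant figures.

Q̄ ≈ 377 W/m²

Solar declination: sin δ = sin ε · sin λ_s = sin 23.44° × sin 290.5° = -0.37260, so δ = -21.876°.
cos H₀ = −tan(+5.3°) tan(-21.876°) = 0.0372, H₀ = 1.5335 rad.
Bracket: H₀ sin φ sin δ + cos φ cos δ sin H₀ = 1.5335×0.09237×-0.37260 + 0.99572×0.92799×0.99931 = -0.052779 + 0.923381 = 0.870602.
Q̄ = (S₀/π) × [bracket] = (1361/π) × 0.870602 = 377.2 W/m².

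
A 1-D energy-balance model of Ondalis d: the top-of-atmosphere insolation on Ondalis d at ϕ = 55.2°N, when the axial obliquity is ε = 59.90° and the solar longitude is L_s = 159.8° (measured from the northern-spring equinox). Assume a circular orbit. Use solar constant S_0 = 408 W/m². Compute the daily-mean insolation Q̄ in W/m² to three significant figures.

Solar declination: sin δ = sin ε · sin L_s = sin 59.90° × sin 159.8° = 0.29874, so δ = +17.382°.
cos h₀ = −tan(+55.2°) tan(+17.382°) = -0.4504, h₀ = 2.0380 rad.
Bracket: h₀ sin ϕ sin δ + cos ϕ cos δ sin h₀ = 2.0380×0.82115×0.29874 + 0.57071×0.95434×0.89283 = 0.499942 + 0.486281 = 0.986223.
Q̄ = (S_0/π) × [bracket] = (408/π) × 0.986223 = 128.1 W/m².

Q̄ ≈ 128 W/m²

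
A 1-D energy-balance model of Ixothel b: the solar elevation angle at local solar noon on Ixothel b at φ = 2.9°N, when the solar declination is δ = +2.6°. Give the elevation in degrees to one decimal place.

89.7°

At local noon the hour angle is zero, so the zenith angle equals |φ − δ| = |+2.9° − (+2.600°)| = 0.300°.
Elevation = 90° − 0.300° = 89.7°.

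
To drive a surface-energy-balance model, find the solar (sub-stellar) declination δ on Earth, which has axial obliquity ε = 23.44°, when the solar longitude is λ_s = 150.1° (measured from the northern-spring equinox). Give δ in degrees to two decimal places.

δ = +11.44°

sin δ = sin ε · sin λ_s = sin 23.44° × sin 150.1° = 0.198293.
δ = arcsin(0.198293) = +11.44°.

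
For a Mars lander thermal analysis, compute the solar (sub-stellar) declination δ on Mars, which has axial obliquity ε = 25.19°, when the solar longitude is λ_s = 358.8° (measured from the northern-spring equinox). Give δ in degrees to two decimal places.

sin δ = sin ε · sin λ_s = sin 25.19° × sin 358.8° = -0.008914.
δ = arcsin(-0.008914) = -0.51°.

δ = -0.51°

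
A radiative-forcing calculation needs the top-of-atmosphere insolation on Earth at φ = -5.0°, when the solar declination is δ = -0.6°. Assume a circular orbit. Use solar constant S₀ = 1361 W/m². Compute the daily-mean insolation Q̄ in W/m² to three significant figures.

Q̄ ≈ 432 W/m²

cos H₀ = −tan(-5.0°) tan(-0.600°) = -0.0009, H₀ = 1.5717 rad.
Bracket: H₀ sin φ sin δ + cos φ cos δ sin H₀ = 1.5717×-0.08716×-0.01047 + 0.99619×0.99995×1.00000 = 0.001434 + 0.996140 = 0.997574.
Q̄ = (S₀/π) × [bracket] = (1361/π) × 0.997574 = 432.2 W/m².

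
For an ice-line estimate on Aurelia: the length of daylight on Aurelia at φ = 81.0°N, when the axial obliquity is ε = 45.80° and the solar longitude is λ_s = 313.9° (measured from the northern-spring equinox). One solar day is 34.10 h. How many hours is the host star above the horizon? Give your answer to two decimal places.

0.00 h

Solar declination: sin δ = sin ε · sin λ_s = sin 45.80° × sin 313.9° = -0.51657, so δ = -31.103°.
cos H₀ = −tan φ · tan δ = 3.8091 ≥ 1, so the host star never rises (polar night) and H₀ = 0.
Daylight = 2H₀/(2π) × 34.10 h = (0.0000/π) × 34.10 = 0.00 h.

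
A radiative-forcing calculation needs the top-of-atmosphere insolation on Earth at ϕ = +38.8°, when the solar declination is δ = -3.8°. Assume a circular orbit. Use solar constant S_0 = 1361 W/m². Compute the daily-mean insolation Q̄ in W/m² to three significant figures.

Q̄ ≈ 309 W/m²

cos h₀ = −tan(+38.8°) tan(-3.800°) = 0.0534, h₀ = 1.5174 rad.
Bracket: h₀ sin ϕ sin δ + cos ϕ cos δ sin h₀ = 1.5174×0.62660×-0.06627 + 0.77934×0.99780×0.99857 = -0.063010 + 0.776513 = 0.713503.
Q̄ = (S_0/π) × [bracket] = (1361/π) × 0.713503 = 309.1 W/m².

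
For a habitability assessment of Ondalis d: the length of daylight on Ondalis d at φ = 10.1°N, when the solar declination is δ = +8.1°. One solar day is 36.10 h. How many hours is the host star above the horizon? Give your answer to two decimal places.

cos H₀ = −tan φ · tan δ = −tan(+10.1°) × tan(+8.100°) = -0.0254, so H₀ = 1.5962 rad = 91.45°.
Daylight = 2H₀/(2π) × 36.10 h = (1.5962/π) × 36.10 = 18.34 h.

18.34 h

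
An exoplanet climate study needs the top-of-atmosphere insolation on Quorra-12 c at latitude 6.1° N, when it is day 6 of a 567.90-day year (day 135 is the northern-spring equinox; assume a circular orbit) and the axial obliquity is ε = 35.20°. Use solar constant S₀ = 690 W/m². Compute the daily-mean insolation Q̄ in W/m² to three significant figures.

Q̄ ≈ 159 W/m²

Solar longitude: λ_s = 360° × (6 − 135)/567.90 = -81.775°, i.e. -81.775° + 360° = 278.225°.
sin δ = sin 35.20° × sin 278.225° = -0.57050, so δ = -34.785°.
cos H₀ = −tan(+6.1°) tan(-34.785°) = 0.0742, H₀ = 1.4965 rad.
Bracket: H₀ sin φ sin δ + cos φ cos δ sin H₀ = 1.4965×0.10626×-0.57050 + 0.99434×0.82130×0.99724 = -0.090720 + 0.814397 = 0.723677.
Q̄ = (S₀/π) × [bracket] = (690/π) × 0.723677 = 158.9 W/m².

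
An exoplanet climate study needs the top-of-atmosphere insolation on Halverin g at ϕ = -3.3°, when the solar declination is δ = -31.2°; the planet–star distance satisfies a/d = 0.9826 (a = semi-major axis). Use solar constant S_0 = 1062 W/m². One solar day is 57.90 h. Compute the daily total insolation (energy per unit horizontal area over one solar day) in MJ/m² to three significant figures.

61.3 MJ/m²

cos h₀ = −tan(-3.3°) tan(-31.200°) = -0.0349, h₀ = 1.6057 rad.
Bracket: h₀ sin ϕ sin δ + cos ϕ cos δ sin h₀ = 1.6057×-0.05756×-0.51803 + 0.99834×0.85536×0.99939 = 0.047878 + 0.853419 = 0.901297.
Inverse-square distance factor (a/d)² = 0.9826² = 0.965503.
Q̄ = (S_0/π) × 0.965503 × [bracket] = (1062/π) × 0.965503 × 0.901297 = 294.17 W/m².
Daily total = Q̄ × 57.90 h × 3600 s/h = 294.17 × 57.90 × 3600 / 10⁶ = 61.32 MJ/m².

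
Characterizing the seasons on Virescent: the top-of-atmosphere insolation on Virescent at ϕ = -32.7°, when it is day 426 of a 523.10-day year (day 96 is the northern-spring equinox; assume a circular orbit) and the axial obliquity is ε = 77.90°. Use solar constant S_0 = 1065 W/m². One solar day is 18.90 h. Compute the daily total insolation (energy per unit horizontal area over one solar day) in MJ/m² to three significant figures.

30.6 MJ/m²

Solar longitude: L_s = 360° × (426 − 96)/523.10 = 227.108°.
sin δ = sin 77.90° × sin 227.108° = -0.71636, so δ = -45.755°.
cos h₀ = −tan(-32.7°) tan(-45.755°) = -0.6591, h₀ = 2.2904 rad.
Bracket: h₀ sin ϕ sin δ + cos ϕ cos δ sin h₀ = 2.2904×-0.54024×-0.71636 + 0.84151×0.69773×0.75203 = 0.886399 + 0.441552 = 1.327951.
Q̄ = (S_0/π) × [bracket] = (1065/π) × 1.327951 = 450.18 W/m².
Daily total = Q̄ × 18.90 h × 3600 s/h = 450.18 × 18.90 × 3600 / 10⁶ = 30.63 MJ/m².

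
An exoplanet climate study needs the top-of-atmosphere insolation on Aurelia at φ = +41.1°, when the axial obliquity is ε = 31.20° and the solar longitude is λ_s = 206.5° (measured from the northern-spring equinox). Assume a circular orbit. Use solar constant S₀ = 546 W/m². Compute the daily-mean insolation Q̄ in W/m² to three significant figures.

Solar declination: sin δ = sin ε · sin λ_s = sin 31.20° × sin 206.5° = -0.23114, so δ = -13.364°.
cos H₀ = −tan(+41.1°) tan(-13.364°) = 0.2073, H₀ = 1.3620 rad.
Bracket: H₀ sin φ sin δ + cos φ cos δ sin H₀ = 1.3620×0.65738×-0.23114 + 0.75356×0.97292×0.97829 = -0.206952 + 0.717237 = 0.510285.
Q̄ = (S₀/π) × [bracket] = (546/π) × 0.510285 = 88.69 W/m².

Q̄ ≈ 88.7 W/m²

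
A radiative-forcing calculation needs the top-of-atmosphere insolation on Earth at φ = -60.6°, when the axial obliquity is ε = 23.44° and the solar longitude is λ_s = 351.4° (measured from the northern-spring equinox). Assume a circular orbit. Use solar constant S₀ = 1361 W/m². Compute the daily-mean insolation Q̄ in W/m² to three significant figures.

Solar declination: sin δ = sin ε · sin λ_s = sin 23.44° × sin 351.4° = -0.05948, so δ = -3.410°.
cos H₀ = −tan(-60.6°) tan(-3.410°) = -0.1058, H₀ = 1.6767 rad.
Bracket: H₀ sin φ sin δ + cos φ cos δ sin H₀ = 1.6767×-0.87121×-0.05948 + 0.49090×0.99823×0.99439 = 0.086886 + 0.487282 = 0.574168.
Q̄ = (S₀/π) × [bracket] = (1361/π) × 0.574168 = 248.7 W/m².

Q̄ ≈ 249 W/m²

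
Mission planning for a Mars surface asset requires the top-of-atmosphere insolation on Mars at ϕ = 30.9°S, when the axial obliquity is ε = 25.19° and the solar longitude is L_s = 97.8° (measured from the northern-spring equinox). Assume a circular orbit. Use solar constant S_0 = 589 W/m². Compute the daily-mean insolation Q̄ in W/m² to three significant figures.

Q̄ ≈ 87.8 W/m²

Solar declination: sin δ = sin ε · sin L_s = sin 25.19° × sin 97.8° = 0.42168, so δ = +24.941°.
cos h₀ = −tan(-30.9°) tan(+24.941°) = 0.2783, h₀ = 1.2887 rad.
Bracket: h₀ sin ϕ sin δ + cos ϕ cos δ sin h₀ = 1.2887×-0.51354×0.42168 + 0.85806×0.90674×0.96049 = -0.279067 + 0.747297 = 0.468230.
Q̄ = (S_0/π) × [bracket] = (589/π) × 0.468230 = 87.79 W/m².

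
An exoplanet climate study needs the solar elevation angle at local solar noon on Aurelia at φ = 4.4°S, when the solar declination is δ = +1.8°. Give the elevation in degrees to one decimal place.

83.8°

At local noon the hour angle is zero, so the zenith angle equals |φ − δ| = |-4.4° − (+1.800°)| = 6.200°.
Elevation = 90° − 6.200° = 83.8°.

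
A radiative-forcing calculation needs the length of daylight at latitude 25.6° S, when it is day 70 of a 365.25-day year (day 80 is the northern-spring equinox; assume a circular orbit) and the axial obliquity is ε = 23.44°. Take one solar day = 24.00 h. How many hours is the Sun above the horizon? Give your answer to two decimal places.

12.25 h

Solar longitude: L_s = 360° × (70 − 80)/365.25 = -9.856°, i.e. -9.856° + 360° = 350.144°.
sin δ = sin 23.44° × sin 350.144° = -0.06809, so δ = -3.904°.
cos h₀ = −tan ϕ · tan δ = −tan(-25.6°) × tan(-3.904°) = -0.0327, so h₀ = 1.6035 rad = 91.87°.
Daylight = 2h₀/(2π) × 24.00 h = (1.6035/π) × 24.00 = 12.25 h.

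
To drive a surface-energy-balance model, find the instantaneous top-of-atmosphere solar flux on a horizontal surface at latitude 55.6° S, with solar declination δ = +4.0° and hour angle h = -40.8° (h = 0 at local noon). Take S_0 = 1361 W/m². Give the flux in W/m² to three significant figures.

502 W/m²

cos θ_z = sin ϕ sin δ + cos ϕ cos δ cos h = -0.057557 + 0.426635 = 0.369078.
Flux = S_0 · cos θ_z = 1361 × 0.369078 = 502.3 W/m².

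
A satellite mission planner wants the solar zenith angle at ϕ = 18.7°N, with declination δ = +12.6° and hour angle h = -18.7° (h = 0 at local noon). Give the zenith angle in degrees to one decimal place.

cos θ_z = sin ϕ sin δ + cos ϕ cos δ cos h = 0.069940 + 0.875600 = 0.945540.
θ_z = arccos(0.945540) = 19.0°.

θ_z = 19.0°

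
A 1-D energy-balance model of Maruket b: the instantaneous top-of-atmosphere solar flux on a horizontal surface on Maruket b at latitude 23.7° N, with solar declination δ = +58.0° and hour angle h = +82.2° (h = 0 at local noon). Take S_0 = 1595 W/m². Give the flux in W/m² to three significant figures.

cos θ_z = sin ϕ sin δ + cos ϕ cos δ cos h = 0.340871 + 0.065853 = 0.406724.
Flux = S_0 · cos θ_z = 1595 × 0.406724 = 648.7 W/m².

649 W/m²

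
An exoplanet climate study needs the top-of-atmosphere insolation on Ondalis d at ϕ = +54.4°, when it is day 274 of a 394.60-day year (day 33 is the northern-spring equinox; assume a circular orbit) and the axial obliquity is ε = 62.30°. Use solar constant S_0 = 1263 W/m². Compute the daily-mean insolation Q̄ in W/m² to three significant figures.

Solar longitude: L_s = 360° × (274 − 33)/394.60 = 219.868°.
sin δ = sin 62.30° × sin 219.868° = -0.56756, so δ = -34.580°.
cos h₀ = −tan(+54.4°) tan(-34.580°) = 0.9629, h₀ = 0.2734 rad.
Bracket: h₀ sin ϕ sin δ + cos ϕ cos δ sin h₀ = 0.2734×0.81310×-0.56756 + 0.58212×0.82333×0.26999 = -0.126169 + 0.129400 = 0.003231.
Q̄ = (S_0/π) × [bracket] = (1263/π) × 0.003231 = 1.299 W/m².

Q̄ ≈ 1.30 W/m²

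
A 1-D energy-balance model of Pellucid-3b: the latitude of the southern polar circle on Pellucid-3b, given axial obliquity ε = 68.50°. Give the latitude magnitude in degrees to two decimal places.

21.50°

The polar circle is the lowest latitude that experiences at least one full rotation of continuous darkness at the northern-summer solstice; it lies at |φ| = 90° − ε = 90° − 68.50° = 21.50°.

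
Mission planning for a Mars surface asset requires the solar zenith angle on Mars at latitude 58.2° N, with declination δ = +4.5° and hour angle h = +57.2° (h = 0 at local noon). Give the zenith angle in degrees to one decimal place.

θ_z = 69.4°

cos θ_z = sin φ sin δ + cos φ cos δ cos h = 0.066682 + 0.284576 = 0.351258.
θ_z = arccos(0.351258) = 69.4°.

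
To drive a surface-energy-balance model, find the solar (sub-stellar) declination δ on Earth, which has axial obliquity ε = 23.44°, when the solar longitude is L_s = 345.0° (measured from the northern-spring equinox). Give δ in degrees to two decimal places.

δ = -5.91°

sin δ = sin ε · sin L_s = sin 23.44° × sin 345.0° = -0.102955.
δ = arcsin(-0.102955) = -5.91°.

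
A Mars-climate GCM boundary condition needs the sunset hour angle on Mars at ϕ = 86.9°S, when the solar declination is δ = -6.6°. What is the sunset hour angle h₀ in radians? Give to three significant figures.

h₀ = 3.14 rad

Sunrise equation: cos h₀ = −tan ϕ · tan δ = -2.1364 ≤ −1, so the Sun never sets (polar day) and h₀ = π.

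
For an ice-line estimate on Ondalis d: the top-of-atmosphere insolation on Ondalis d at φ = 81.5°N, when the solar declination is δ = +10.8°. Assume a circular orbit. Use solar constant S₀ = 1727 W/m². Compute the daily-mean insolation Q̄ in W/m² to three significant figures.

cos H₀ = −tan(+81.5°) tan(+10.800°) = -1.2764 ≤ −1 ⇒ polar day, H₀ = π.
Bracket: H₀ sin φ sin δ + cos φ cos δ sin H₀ = 3.1416×0.98902×0.18738 + 0.14781×0.98229×0.00000 = 0.582209 + 0.000000 = 0.582209.
Q̄ = (S₀/π) × [bracket] = (1727/π) × 0.582209 = 320.1 W/m².

Q̄ ≈ 320 W/m²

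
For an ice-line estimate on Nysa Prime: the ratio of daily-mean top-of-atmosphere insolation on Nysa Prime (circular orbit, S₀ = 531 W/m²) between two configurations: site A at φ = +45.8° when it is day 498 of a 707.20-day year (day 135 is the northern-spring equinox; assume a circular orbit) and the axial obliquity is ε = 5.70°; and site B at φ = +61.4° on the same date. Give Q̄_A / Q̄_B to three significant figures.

Q̄_A / Q̄_B ≈ 1.47

— Configuration A (φ=+45.8°):
Solar longitude: λ_s = 360° × (498 − 135)/707.20 = 184.785°.
sin δ = sin 5.70° × sin 184.785° = -0.00829, so δ = -0.475°.
cos H₀ = −tan(+45.8°) tan(-0.475°) = 0.0085, H₀ = 1.5623 rad.
Bracket: H₀ sin φ sin δ + cos φ cos δ sin H₀ = 1.5623×0.71691×-0.00829 + 0.69717×0.99997×0.99996 = -0.009285 + 0.697121 = 0.687836.
Q̄ = (S₀/π) × [bracket] = (531/π) × 0.687836 = 116.26 W/m².
— Configuration B (φ=+61.4°):
cos H₀ = −tan(+61.4°) tan(-0.475°) = 0.0152, H₀ = 1.5556 rad.
Bracket: H₀ sin φ sin δ + cos φ cos δ sin H₀ = 1.5556×0.87798×-0.00829 + 0.47869×0.99997×0.99988 = -0.011322 + 0.478618 = 0.467296.
Q̄ = (S₀/π) × [bracket] = (531/π) × 0.467296 = 78.984 W/m².
Ratio Q̄_A / Q̄_B = 116.26 / 78.984 = 1.472.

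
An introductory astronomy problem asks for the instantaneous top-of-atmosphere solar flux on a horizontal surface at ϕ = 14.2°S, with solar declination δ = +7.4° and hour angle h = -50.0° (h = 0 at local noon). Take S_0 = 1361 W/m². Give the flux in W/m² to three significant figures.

cos θ_z = sin ϕ sin δ + cos ϕ cos δ cos h = -0.031595 + 0.617957 = 0.586362.
Flux = S_0 · cos θ_z = 1361 × 0.586362 = 798.0 W/m².

798 W/m²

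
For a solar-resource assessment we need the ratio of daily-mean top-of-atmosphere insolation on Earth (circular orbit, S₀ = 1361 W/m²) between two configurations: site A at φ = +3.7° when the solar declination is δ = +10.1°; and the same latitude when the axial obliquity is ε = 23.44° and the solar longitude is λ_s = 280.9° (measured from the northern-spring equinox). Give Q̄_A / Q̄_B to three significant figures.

Q̄_A / Q̄_B ≈ 1.14

— Configuration A (φ=+3.7°):
cos H₀ = −tan(+3.7°) tan(+10.100°) = -0.0115, H₀ = 1.5823 rad.
Bracket: H₀ sin φ sin δ + cos φ cos δ sin H₀ = 1.5823×0.06453×0.17537 + 0.99792×0.98450×0.99993 = 0.017906 + 0.982383 = 1.000289.
Q̄ = (S₀/π) × [bracket] = (1361/π) × 1.000289 = 433.34 W/m².
— Configuration B (φ=+3.7°):
Solar declination: sin δ = sin ε · sin λ_s = sin 23.44° × sin 280.9° = -0.39061, so δ = -22.993°.
cos H₀ = −tan(+3.7°) tan(-22.993°) = 0.0274, H₀ = 1.5434 rad.
Bracket: H₀ sin φ sin δ + cos φ cos δ sin H₀ = 1.5434×0.06453×-0.39061 + 0.99792×0.92056×0.99962 = -0.038903 + 0.918296 = 0.879393.
Q̄ = (S₀/π) × [bracket] = (1361/π) × 0.879393 = 380.97 W/m².
Ratio Q̄_A / Q̄_B = 433.34 / 380.97 = 1.137.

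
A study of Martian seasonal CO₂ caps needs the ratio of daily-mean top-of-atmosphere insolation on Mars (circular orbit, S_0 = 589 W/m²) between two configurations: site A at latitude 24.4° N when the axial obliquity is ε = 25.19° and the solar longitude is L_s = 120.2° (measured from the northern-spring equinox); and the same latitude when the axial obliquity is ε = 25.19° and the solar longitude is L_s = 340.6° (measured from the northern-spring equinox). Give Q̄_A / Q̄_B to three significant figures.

Q̄_A / Q̄_B ≈ 1.35

— Configuration A (ϕ=+24.4°):
Solar declination: sin δ = sin ε · sin L_s = sin 25.19° × sin 120.2° = 0.36785, so δ = +21.583°.
cos h₀ = −tan(+24.4°) tan(+21.583°) = -0.1794, h₀ = 1.7512 rad.
Bracket: h₀ sin ϕ sin δ + cos ϕ cos δ sin h₀ = 1.7512×0.41310×0.36785 + 0.91068×0.92988×0.98377 = 0.266110 + 0.833079 = 1.099189.
Q̄ = (S_0/π) × [bracket] = (589/π) × 1.099189 = 206.08 W/m².
— Configuration B (ϕ=+24.4°):
Solar declination: sin δ = sin ε · sin L_s = sin 25.19° × sin 340.6° = -0.14137, so δ = -8.127°.
cos h₀ = −tan(+24.4°) tan(-8.127°) = 0.0648, h₀ = 1.5060 rad.
Bracket: h₀ sin ϕ sin δ + cos ϕ cos δ sin h₀ = 1.5060×0.41310×-0.14137 + 0.91068×0.98996×0.99790 = -0.087950 + 0.899644 = 0.811694.
Q̄ = (S_0/π) × [bracket] = (589/π) × 0.811694 = 152.18 W/m².
Ratio Q̄_A / Q̄_B = 206.08 / 152.18 = 1.354.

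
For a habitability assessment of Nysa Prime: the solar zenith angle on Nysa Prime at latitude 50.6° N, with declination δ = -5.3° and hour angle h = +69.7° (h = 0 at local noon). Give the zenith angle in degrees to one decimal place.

θ_z = 81.5°

cos θ_z = sin φ sin δ + cos φ cos δ cos h = -0.071378 + 0.219269 = 0.147891.
θ_z = arccos(0.147891) = 81.5°.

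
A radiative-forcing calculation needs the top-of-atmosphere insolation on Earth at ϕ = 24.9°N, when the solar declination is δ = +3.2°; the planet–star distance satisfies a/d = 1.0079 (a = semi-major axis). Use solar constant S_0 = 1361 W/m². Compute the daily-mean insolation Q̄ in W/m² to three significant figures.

Q̄ ≈ 415 W/m²

cos h₀ = −tan(+24.9°) tan(+3.200°) = -0.0260, h₀ = 1.5968 rad.
Bracket: h₀ sin ϕ sin δ + cos ϕ cos δ sin h₀ = 1.5968×0.42104×0.05582 + 0.90704×0.99844×0.99966 = 0.037529 + 0.905317 = 0.942846.
Inverse-square distance factor (a/d)² = 1.0079² = 1.015862.
Q̄ = (S_0/π) × 1.015862 × [bracket] = (1361/π) × 1.015862 × 0.942846 = 414.9 W/m².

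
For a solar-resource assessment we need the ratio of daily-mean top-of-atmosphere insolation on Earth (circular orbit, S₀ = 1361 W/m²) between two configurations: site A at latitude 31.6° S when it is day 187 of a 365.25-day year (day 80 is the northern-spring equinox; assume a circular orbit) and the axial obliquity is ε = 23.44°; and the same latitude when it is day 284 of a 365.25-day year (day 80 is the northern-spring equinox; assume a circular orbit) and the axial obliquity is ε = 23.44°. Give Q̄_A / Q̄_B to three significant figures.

Q̄_A / Q̄_B ≈ 0.515

— Configuration A (φ=-31.6°):
Solar longitude: λ_s = 360° × (187 − 80)/365.25 = 105.462°.
sin δ = sin 23.44° × sin 105.462° = 0.38339, so δ = +22.544°.
cos H₀ = −tan(-31.6°) tan(+22.544°) = 0.2554, H₀ = 1.3126 rad.
Bracket: H₀ sin φ sin δ + cos φ cos δ sin H₀ = 1.3126×-0.52399×0.38339 + 0.85173×0.92359×0.96684 = -0.263692 + 0.760564 = 0.496872.
Q̄ = (S₀/π) × [bracket] = (1361/π) × 0.496872 = 215.25 W/m².
— Configuration B (φ=-31.6°):
Solar longitude: λ_s = 360° × (284 − 80)/365.25 = 201.068°.
sin δ = sin 23.44° × sin 201.068° = -0.14299, so δ = -8.221°.
cos H₀ = −tan(-31.6°) tan(-8.221°) = -0.0889, H₀ = 1.6598 rad.
Bracket: H₀ sin φ sin δ + cos φ cos δ sin H₀ = 1.6598×-0.52399×-0.14299 + 0.85173×0.98972×0.99604 = 0.124361 + 0.839636 = 0.963997.
Q̄ = (S₀/π) × [bracket] = (1361/π) × 0.963997 = 417.62 W/m².
Ratio Q̄_A / Q̄_B = 215.25 / 417.62 = 0.5154.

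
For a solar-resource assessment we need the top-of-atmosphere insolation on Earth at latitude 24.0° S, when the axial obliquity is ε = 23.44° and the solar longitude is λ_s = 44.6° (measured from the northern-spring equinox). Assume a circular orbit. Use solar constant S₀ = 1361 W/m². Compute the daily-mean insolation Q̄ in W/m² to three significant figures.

Solar declination: sin δ = sin ε · sin λ_s = sin 23.44° × sin 44.6° = 0.27931, so δ = +16.219°.
cos H₀ = −tan(-24.0°) tan(+16.219°) = 0.1295, H₀ = 1.4409 rad.
Bracket: H₀ sin φ sin δ + cos φ cos δ sin H₀ = 1.4409×-0.40674×0.27931 + 0.91355×0.96020×0.99158 = -0.163696 + 0.869805 = 0.706109.
Q̄ = (S₀/π) × [bracket] = (1361/π) × 0.706109 = 305.9 W/m².

Q̄ ≈ 306 W/m²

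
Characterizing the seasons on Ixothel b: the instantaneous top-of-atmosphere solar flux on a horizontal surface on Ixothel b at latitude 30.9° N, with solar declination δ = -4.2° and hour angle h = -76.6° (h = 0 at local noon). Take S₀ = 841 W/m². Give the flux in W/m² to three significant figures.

135 W/m²

cos θ_z = sin φ sin δ + cos φ cos δ cos h = -0.037611 + 0.198321 = 0.160710.
Flux = S₀ · cos θ_z = 841 × 0.160710 = 135.2 W/m².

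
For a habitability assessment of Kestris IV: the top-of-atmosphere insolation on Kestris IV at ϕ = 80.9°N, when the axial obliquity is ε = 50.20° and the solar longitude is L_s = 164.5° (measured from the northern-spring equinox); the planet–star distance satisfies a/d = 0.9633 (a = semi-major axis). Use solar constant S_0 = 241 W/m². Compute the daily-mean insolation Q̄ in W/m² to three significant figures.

Q̄ ≈ 45.3 W/m²

Solar declination: sin δ = sin ε · sin L_s = sin 50.20° × sin 164.5° = 0.20531, so δ = +11.848°.
cos h₀ = −tan(+80.9°) tan(+11.848°) = -1.3097 ≤ −1 ⇒ polar day, h₀ = π.
Bracket: h₀ sin ϕ sin δ + cos ϕ cos δ sin h₀ = 3.1416×0.98741×0.20531 + 0.15816×0.97870×0.00000 = 0.636881 + 0.000000 = 0.636881.
Inverse-square distance factor (a/d)² = 0.9633² = 0.927947.
Q̄ = (S_0/π) × 0.927947 × [bracket] = (241/π) × 0.927947 × 0.636881 = 45.34 W/m².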